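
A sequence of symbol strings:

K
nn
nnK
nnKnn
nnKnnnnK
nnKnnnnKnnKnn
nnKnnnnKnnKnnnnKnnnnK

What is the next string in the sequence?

nnKnnnnKnnKnnnnKnnnnKnnKnnnnKnnKnn

Each term (from the third on) is the previous term followed by the one before it: term 3 = nn·K = nnK.
The next term joins nnKnnnnKnnKnnnnKnnnnK and nnKnnnnKnnKnn.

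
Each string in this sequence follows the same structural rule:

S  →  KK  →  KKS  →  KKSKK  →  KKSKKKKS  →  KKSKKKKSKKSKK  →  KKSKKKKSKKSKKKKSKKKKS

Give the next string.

Each term (from the third on) is the previous term followed by the one before it: term 3 = KK·S = KKS.
The next term joins KKSKKKKSKKSKKKKSKKKKS and KKSKKKKSKKSKK.

KKSKKKKSKKSKKKKSKKKKSKKSKKKKSKKSKK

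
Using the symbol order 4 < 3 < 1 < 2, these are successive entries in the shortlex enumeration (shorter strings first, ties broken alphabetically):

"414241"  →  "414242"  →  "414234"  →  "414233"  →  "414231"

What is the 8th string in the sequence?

414213

Continuing the enumeration 3 steps past 414231: 414231 → 414232 → 414214 → (answer).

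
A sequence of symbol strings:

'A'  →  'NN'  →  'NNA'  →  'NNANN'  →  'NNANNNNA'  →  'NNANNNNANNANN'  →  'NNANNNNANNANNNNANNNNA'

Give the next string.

NNANNNNANNANNNNANNNNANNANNNNANNANN

Each term (from the third on) is the previous term followed by the one before it: term 3 = NN·A = NNA.
So term 8 is NNANNNNANNANNNNANNNNA·NNANNNNANNANN.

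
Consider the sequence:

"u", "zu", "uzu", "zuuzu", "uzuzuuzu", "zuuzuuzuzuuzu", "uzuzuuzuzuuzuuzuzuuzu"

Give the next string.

zuuzuuzuzuuzuuzuzuuzuzuuzuuzuzuuzu

From term 3 onward, concatenate the second-to-last term with the last: u·zu = uzu, zu·uzu = zuuzu, …
Continuing: zuuzuuzuzuuzu · uzuzuuzuzuuzuuzuzuuzu gives term 8.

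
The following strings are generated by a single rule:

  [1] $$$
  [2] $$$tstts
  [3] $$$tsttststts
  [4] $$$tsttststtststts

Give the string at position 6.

Every step adds tstts to the end: s(k+1) = s(k)·tstts.
From $$$tsttststtststts, 2 further steps: $$$tsttststtststts → $$$tsttststtststtststts → (answer).

$$$tsttststtststtststtststts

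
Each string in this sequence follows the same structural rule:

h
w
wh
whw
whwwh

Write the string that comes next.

whwwhwhw

Each term (from the third on) is the previous term followed by the one before it: term 3 = w·h = wh.
The next term joins whwwh and whw.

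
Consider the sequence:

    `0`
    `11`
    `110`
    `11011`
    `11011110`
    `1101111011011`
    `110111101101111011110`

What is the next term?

1101111011011110111101101111011011

From term 3 onward, concatenate the last term with the second-to-last: 11·0 = 110, 110·11 = 11011, …
Continuing: 110111101101111011110 · 1101111011011 gives term 8.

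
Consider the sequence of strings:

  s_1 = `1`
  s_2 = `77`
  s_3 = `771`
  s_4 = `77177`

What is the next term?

77177771

Each term (from the third on) is the previous term followed by the one before it: term 3 = 77·1 = 771.
Continuing: 77177 · 771 gives term 5.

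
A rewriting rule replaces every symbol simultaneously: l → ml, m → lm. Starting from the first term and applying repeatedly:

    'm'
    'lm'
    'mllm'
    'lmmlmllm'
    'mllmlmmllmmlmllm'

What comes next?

lmmlmllmmllmlmmlmllmlmmllmmlmllm

φ(mllmlmmllmmlmllm) expands symbol-by-symbol to lm ml ml lm ml lm lm ml ml lm lm ml lm ml ml lm; joining the 16 pieces gives the next term.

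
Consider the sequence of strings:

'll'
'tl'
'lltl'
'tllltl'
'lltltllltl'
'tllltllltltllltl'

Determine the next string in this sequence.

Each term (from the third on) is the two preceding terms concatenated in order: term 3 = ll·tl = lltl.
Continuing: lltltllltl · tllltllltltllltl gives term 7.

lltltllltltllltllltltllltl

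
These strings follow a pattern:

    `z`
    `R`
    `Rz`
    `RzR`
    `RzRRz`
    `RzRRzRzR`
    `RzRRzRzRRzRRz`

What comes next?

Each term (from the third on) is the previous term followed by the one before it: term 3 = R·z = Rz.
Continuing: RzRRzRzRRzRRz · RzRRzRzR gives term 8.

RzRRzRzRRzRRzRzRRzRzR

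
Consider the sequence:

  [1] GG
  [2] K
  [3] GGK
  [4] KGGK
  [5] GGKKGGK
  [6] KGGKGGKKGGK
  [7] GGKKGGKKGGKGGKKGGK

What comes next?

From term 3 onward, concatenate the second-to-last term with the last: GG·K = GGK, K·GGK = KGGK, …
So term 8 is KGGKGGKKGGK·GGKKGGKKGGKGGKKGGK.

KGGKGGKKGGKGGKKGGKKGGKGGKKGGK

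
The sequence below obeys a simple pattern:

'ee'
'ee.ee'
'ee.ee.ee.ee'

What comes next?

Each string is two copies of the previous one joined by '.'.
Doubling ee.ee.ee.ee with '.' between the halves:

ee.ee.ee.ee.ee.ee.ee.ee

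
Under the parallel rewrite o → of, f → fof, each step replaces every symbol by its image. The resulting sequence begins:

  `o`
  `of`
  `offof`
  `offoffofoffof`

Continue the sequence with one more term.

offoffofoffoffofoffofoffoffofoffof

Applying the rule to each of the 13 symbols of offoffofoffof gives the pieces of fof fof of fof fof of fof of fof fof of fof, which concatenate to the answer.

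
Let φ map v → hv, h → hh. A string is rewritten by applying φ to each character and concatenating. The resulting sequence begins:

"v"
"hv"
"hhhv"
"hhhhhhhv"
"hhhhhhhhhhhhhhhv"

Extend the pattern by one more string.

Applying the rule to each of the 16 symbols of hhhhhhhhhhhhhhhv gives the pieces hh hh hh hh hh hh hh hh hh hh hh hh hh hh hh hv, which concatenate to the answer.

hhhhhhhhhhhhhhhhhhhhhhhhhhhhhhhv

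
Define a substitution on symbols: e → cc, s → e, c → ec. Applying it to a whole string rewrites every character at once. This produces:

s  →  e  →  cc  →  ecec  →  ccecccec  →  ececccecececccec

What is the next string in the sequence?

Applying the rule to each of the 16 symbols of ececccecececccec gives the pieces cc ec cc ec ec ec cc ec cc ec cc ec ec ec cc ec, which concatenate to the answer.

ccecccecececccecccecccecececccec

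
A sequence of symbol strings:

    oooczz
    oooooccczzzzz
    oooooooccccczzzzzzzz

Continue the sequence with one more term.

oooooooooccccccczzzzzzzzzzz

Each string has the form o^{2n+1} c^{2n-1} z^{3n-1} (n = 1, 2, …).
Setting n = 4 gives 9, 7, 11 characters in each block.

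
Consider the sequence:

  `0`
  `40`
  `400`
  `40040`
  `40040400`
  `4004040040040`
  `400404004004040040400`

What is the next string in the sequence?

4004040040040400404004004040040040

This is a Fibonacci-style word recurrence s(k) = s(k−1)·s(k−2): e.g. 40·0 = 400.
The next term joins 400404004004040040400 and 4004040040040.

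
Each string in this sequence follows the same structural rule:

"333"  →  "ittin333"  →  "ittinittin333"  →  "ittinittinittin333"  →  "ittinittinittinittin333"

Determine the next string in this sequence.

Every step adds ittin at the front: s(k+1) = ittin·s(k).
Applying this once more to ittinittinittinittin333:

ittinittinittinittinittin333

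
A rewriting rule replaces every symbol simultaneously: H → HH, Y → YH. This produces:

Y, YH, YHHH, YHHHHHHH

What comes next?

Expanding YHHHHHHH: Y→YH, H→HH, H→HH, H→HH, H→HH, H→HH, H→HH, H→HH. Concatenated: YH HH HH HH HH HH HH HH.

YHHHHHHHHHHHHHHH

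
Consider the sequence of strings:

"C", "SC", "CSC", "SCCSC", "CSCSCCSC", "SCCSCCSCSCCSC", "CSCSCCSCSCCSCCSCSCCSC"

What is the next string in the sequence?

This is a Fibonacci-style word recurrence s(k) = s(k−2)·s(k−1): e.g. C·SC = CSC.
Continuing: SCCSCCSCSCCSC · CSCSCCSCSCCSCCSCSCCSC gives term 8.

SCCSCCSCSCCSCCSCSCCSCSCCSCCSCSCCSC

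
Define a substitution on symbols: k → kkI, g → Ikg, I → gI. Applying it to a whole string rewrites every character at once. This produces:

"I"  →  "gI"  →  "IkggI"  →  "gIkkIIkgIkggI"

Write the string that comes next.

φ(gIkkIIkgIkggI) expands symbol-by-symbol to Ikg gI kkI kkI gI gI kkI Ikg gI kkI Ikg Ikg gI; joining the 13 pieces gives the next term.

IkggIkkIkkIgIgIkkIIkggIkkIIkgIkggI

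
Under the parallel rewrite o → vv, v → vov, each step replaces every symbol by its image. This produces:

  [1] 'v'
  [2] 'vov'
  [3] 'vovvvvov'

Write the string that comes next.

vovvvvovvovvovvovvvvov

Expanding vovvvvov: v→vov, o→vv, v→vov, v→vov, v→vov, v→vov, o→vv, v→vov. Concatenated: vov vv vov vov vov vov vv vov.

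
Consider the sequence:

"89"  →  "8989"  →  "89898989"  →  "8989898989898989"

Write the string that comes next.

Every step duplicates the string.
So the next term is two copies of 8989898989898989.

89898989898989898989898989898989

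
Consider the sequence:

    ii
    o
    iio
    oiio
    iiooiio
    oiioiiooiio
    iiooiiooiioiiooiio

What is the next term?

oiioiiooiioiiooiiooiioiiooiio

Each term (from the third on) is the two preceding terms concatenated in order: term 3 = ii·o = iio.
Continuing: oiioiiooiio · iiooiiooiioiiooiio gives term 8.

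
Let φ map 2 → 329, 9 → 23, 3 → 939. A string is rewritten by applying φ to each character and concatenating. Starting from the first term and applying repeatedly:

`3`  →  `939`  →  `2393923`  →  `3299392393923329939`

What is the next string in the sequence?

9393292323939233299392393923329939939329232393923

Applying the rule to each of the 19 symbols of 3299392393923329939 gives the pieces 939 329 23 23 939 23 329 939 23 939 23 329 939 939 329 23 23 939 23, which concatenate to the answer.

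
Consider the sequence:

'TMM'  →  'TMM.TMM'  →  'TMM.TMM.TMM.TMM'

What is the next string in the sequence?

Each string is two copies of the previous one joined by '.'.
Doubling TMM.TMM.TMM.TMM with '.' between the halves:

TMM.TMM.TMM.TMM.TMM.TMM.TMM.TMM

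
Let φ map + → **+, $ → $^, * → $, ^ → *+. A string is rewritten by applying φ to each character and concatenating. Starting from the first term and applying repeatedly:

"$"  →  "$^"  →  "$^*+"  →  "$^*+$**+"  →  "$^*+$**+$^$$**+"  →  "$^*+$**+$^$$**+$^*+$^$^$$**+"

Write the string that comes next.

Applying the rule to each of the 28 symbols of $^*+$**+$^$$**+$^*+$^$^$$**+ gives the pieces $^ *+ $ **+ $^ $ $ **+ $^ *+ $^ $^ $ $ **+ $^ *+ $ **+ $^ *+ $^ *+ $^ $^ $ $ **+, which concatenate to the answer.

$^*+$**+$^$$**+$^*+$^$^$$**+$^*+$**+$^*+$^*+$^$^$$**+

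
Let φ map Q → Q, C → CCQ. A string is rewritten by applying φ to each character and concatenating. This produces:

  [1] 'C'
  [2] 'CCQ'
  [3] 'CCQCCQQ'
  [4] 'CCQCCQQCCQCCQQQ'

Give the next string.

φ(CCQCCQQCCQCCQQQ) expands symbol-by-symbol to CCQ CCQ Q CCQ CCQ Q Q CCQ CCQ Q CCQ CCQ Q Q Q; joining the 15 pieces gives the next term.

CCQCCQQCCQCCQQQCCQCCQQCCQCCQQQQ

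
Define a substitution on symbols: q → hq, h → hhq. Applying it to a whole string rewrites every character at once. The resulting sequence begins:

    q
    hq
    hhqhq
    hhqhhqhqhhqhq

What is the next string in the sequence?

Replace each of the 13 characters of hhqhhqhqhhqhq in place — hhq hhq hq hhq hhq hq hhq hq hhq hhq hq hhq hq — and concatenate.

hhqhhqhqhhqhhqhqhhqhqhhqhhqhqhhqhq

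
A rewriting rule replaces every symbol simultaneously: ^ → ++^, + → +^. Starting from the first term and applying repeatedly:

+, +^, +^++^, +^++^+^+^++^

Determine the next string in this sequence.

+^++^+^+^++^+^++^+^++^+^+^++^

Rewriting each symbol of +^++^+^+^++^: +→+^, ^→++^, +→+^, +→+^, ^→++^, +→+^, ^→++^, +→+^, ^→++^, +→+^, +→+^, ^→++^, which concatenates to +^ ++^ +^ +^ ++^ +^ ++^ +^ ++^ +^ +^ ++^.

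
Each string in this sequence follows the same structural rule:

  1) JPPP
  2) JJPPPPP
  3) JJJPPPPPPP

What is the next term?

Each string has the form J^{n} P^{2n+1} (n = 1, 2, …).
At n = 4 the blocks have lengths 4, 9.

JJJJPPPPPPPPP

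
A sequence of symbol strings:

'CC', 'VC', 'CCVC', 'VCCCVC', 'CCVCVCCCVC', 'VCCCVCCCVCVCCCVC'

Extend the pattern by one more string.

This is a Fibonacci-style word recurrence s(k) = s(k−2)·s(k−1): e.g. CC·VC = CCVC.
The next term joins CCVCVCCCVC and VCCCVCCCVCVCCCVC.

CCVCVCCCVCVCCCVCCCVCVCCCVC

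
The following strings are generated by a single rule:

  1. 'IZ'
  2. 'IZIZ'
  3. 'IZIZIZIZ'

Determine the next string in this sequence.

Each string is two copies of the previous one concatenated.
So the next term is two copies of IZIZIZIZ.

IZIZIZIZIZIZIZIZ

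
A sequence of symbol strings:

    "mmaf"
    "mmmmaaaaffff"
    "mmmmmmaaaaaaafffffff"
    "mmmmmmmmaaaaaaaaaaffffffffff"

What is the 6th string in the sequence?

mmmmmmmmmmmmaaaaaaaaaaaaaaaaffffffffffffffff

Term n consists of 2n m's, followed by 3n-2 a's, followed by 3n-2 f's (n = 1, 2, …).
Setting n = 6 gives 12, 16, 16 characters in each block.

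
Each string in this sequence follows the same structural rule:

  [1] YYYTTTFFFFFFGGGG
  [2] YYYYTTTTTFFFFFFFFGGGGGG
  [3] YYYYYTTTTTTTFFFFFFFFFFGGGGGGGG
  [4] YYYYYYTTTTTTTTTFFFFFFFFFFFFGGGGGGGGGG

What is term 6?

Reading off run lengths: Y runs 3, 4, 5, 6; T runs 3, 5, 7, 9; F runs 6, 8, 10, 12; G runs 4, 6, 8, 10 — each is linear in n, where the shown terms are n = 2, 3, 4, 5.
For term 6, n = 7, so the run lengths are 8, 13, 16, 14.

YYYYYYYYTTTTTTTTTTTTTFFFFFFFFFFFFFFFFGGGGGGGGGGGGGG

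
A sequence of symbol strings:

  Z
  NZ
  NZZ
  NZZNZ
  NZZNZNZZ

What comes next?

From term 3 onward, concatenate the last term with the second-to-last: NZ·Z = NZZ, NZZ·NZ = NZZNZ, …
The next term joins NZZNZNZZ and NZZNZ.

NZZNZNZZNZZNZ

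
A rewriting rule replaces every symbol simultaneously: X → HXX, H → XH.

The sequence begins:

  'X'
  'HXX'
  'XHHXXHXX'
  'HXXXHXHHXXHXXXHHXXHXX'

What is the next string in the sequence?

Rewriting the 21 symbols of HXXXHXHHXXHXXXHHXXHXX one by one yields XH HXX HXX HXX XH HXX XH XH HXX HXX XH HXX HXX HXX XH XH HXX HXX XH HXX HXX; concatenated:

XHHXXHXXHXXXHHXXXHXHHXXHXXXHHXXHXXHXXXHXHHXXHXXXHHXXHXX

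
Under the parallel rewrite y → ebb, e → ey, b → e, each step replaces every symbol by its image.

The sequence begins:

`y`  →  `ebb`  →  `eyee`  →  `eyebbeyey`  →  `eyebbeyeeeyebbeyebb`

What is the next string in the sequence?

eyebbeyeeeyebbeyeyeyebbeyeeeyebbeyee

Replace each of the 19 characters of eyebbeyeeeyebbeyebb in place — ey ebb ey e e ey ebb ey ey ey ebb ey e e ey ebb ey e e — and concatenate.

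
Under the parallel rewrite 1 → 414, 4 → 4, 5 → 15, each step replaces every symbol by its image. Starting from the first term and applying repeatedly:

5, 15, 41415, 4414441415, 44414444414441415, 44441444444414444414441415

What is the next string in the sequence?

φ(44441444444414444414441415) expands symbol-by-symbol to 4 4 4 4 414 4 4 4 4 4 4 4 414 4 4 4 4 4 414 4 4 4 414 4 414 15; joining the 26 pieces gives the next term.

4444414444444441444444414444414441415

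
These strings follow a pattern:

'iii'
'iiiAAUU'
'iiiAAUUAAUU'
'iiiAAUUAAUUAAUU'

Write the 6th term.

Every step adds AAUU to the end: s(k+1) = s(k)·AAUU.
From iiiAAUUAAUUAAUU, 2 further steps: iiiAAUUAAUUAAUU → iiiAAUUAAUUAAUUAAUU → (answer).

iiiAAUUAAUUAAUUAAUUAAUU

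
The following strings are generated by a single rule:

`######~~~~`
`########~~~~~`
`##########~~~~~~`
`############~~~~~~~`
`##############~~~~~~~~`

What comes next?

################~~~~~~~~~

Term n consists of 2n #'s, followed by n+1 ~'s, where the shown terms are n = 3, 4, 5, 6, 7.
For the next term, n = 8, so the run lengths are 16, 9.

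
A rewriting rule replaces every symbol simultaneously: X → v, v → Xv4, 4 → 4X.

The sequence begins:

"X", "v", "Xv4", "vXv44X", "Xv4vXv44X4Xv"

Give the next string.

Rewriting each symbol of Xv4vXv44X4Xv: X→v, v→Xv4, 4→4X, v→Xv4, X→v, v→Xv4, 4→4X, 4→4X, X→v, 4→4X, X→v, v→Xv4, which concatenates to v Xv4 4X Xv4 v Xv4 4X 4X v 4X v Xv4.

vXv44XXv4vXv44X4Xv4XvXv4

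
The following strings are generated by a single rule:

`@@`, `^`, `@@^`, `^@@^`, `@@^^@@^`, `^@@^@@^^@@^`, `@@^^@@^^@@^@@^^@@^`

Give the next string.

^@@^@@^^@@^@@^^@@^^@@^@@^^@@^

Each term (from the third on) is the two preceding terms concatenated in order: term 3 = @@·^ = @@^.
The next term joins ^@@^@@^^@@^ and @@^^@@^^@@^@@^^@@^.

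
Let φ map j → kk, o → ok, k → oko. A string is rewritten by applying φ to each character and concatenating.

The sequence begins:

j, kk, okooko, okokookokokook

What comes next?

okokookokookokokookokookokookokoko

Replace each of the 14 characters of okokookokokook in place — ok oko ok oko ok ok oko ok oko ok oko ok ok oko — and concatenate.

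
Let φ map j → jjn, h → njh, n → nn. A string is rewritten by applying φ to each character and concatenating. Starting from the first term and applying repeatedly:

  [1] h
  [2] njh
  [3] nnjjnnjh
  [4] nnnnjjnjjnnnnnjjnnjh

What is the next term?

Applying the rule to each of the 20 symbols of nnnnjjnjjnnnnnjjnnjh gives the pieces nn nn nn nn jjn jjn nn jjn jjn nn nn nn nn nn jjn jjn nn nn jjn njh, which concatenate to the answer.

nnnnnnnnjjnjjnnnjjnjjnnnnnnnnnnnjjnjjnnnnnjjnnjh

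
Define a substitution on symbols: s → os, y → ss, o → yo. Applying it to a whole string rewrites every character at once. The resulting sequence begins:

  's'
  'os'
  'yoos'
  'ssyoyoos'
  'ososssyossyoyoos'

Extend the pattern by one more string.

yoosyoosososssyoososssyossyoyoos

Applying the rule to each of the 16 symbols of ososssyossyoyoos gives the pieces yo os yo os os os ss yo os os ss yo ss yo yo os, which concatenate to the answer.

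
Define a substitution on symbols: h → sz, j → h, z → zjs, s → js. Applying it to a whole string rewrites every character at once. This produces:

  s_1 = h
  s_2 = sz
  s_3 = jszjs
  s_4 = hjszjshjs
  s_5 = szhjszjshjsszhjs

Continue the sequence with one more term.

φ(szhjszjshjsszhjs) expands symbol-by-symbol to js zjs sz h js zjs h js sz h js js zjs sz h js; joining the 16 pieces gives the next term.

jszjsszhjszjshjsszhjsjszjsszhjs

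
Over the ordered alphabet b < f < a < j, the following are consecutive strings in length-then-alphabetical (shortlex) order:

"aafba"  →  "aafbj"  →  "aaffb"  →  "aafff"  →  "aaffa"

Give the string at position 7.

Stepping forward 2 times from aaffa: aaffa → aaffj, then the target.

aafab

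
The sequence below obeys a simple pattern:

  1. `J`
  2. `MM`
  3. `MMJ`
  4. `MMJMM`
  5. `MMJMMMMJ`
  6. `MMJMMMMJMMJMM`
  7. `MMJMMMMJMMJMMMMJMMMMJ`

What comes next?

MMJMMMMJMMJMMMMJMMMMJMMJMMMMJMMJMM

From term 3 onward, concatenate the last term with the second-to-last: MM·J = MMJ, MMJ·MM = MMJMM, …
So term 8 is MMJMMMMJMMJMMMMJMMMMJ·MMJMMMMJMMJMM.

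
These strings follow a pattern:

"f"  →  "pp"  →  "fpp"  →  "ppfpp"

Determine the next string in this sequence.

fppppfpp

This is a Fibonacci-style word recurrence s(k) = s(k−2)·s(k−1): e.g. f·pp = fpp.
Continuing: fpp · ppfpp gives term 5.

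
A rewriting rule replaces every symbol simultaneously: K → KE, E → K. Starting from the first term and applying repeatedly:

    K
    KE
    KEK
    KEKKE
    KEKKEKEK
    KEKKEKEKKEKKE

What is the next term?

Replace each of the 13 characters of KEKKEKEKKEKKE in place — KE K KE KE K KE K KE KE K KE KE K — and concatenate.

KEKKEKEKKEKKEKEKKEKEK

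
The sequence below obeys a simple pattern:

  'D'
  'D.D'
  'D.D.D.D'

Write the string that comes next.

D.D.D.D.D.D.D.D

Each string is two copies of the previous one joined by '.'.
So the next term is two copies of D.D.D.D with '.' between the halves.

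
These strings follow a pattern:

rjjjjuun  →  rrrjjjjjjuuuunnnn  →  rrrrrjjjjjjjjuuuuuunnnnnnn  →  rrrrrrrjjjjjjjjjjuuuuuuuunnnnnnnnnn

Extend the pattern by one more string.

rrrrrrrrrjjjjjjjjjjjjuuuuuuuuuunnnnnnnnnnnnn

Each string has the form r^{2n-1} j^{2n+2} u^{2n} n^{3n-2} (n = 1, 2, …).
Setting n = 5 gives 9, 12, 10, 13 characters in each block.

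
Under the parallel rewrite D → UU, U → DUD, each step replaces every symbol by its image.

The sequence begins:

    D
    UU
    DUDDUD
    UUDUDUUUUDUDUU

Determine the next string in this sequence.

Replace each of the 14 characters of UUDUDUUUUDUDUU in place — DUD DUD UU DUD UU DUD DUD DUD DUD UU DUD UU DUD DUD — and concatenate.

DUDDUDUUDUDUUDUDDUDDUDDUDUUDUDUUDUDDUD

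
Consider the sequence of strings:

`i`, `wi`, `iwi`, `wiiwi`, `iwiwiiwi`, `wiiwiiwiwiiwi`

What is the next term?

iwiwiiwiwiiwiiwiwiiwi

Each term (from the third on) is the two preceding terms concatenated in order: term 3 = i·wi = iwi.
Continuing: iwiwiiwi · wiiwiiwiwiiwi gives term 7.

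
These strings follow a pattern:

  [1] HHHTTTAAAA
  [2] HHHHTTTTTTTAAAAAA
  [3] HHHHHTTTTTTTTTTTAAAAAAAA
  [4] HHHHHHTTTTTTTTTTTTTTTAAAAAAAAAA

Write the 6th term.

HHHHHHHHTTTTTTTTTTTTTTTTTTTTTTTAAAAAAAAAAAAAA

Each string has the form H^{n+2} T^{4n-1} A^{2n+2} (n = 1, 2, …).
For term 6, n = 6, so the run lengths are 8, 23, 14.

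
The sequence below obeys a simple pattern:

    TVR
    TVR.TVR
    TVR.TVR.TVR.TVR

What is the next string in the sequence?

Every step duplicates the string with '.' between the halves.
Doubling TVR.TVR.TVR.TVR with '.' between the halves:

TVR.TVR.TVR.TVR.TVR.TVR.TVR.TVR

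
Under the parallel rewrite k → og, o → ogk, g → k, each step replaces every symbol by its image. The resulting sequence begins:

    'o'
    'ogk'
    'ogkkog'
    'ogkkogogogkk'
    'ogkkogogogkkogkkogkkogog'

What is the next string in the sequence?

φ(ogkkogogogkkogkkogkkogog) expands symbol-by-symbol to ogk k og og ogk k ogk k ogk k og og ogk k og og ogk k og og ogk k ogk k; joining the 24 pieces gives the next term.

ogkkogogogkkogkkogkkogogogkkogogogkkogogogkkogkk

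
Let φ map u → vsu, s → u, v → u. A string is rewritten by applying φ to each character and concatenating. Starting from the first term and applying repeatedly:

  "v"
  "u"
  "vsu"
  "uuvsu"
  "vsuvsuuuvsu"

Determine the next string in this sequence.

Apply φ to vsuvsuuuvsu symbol by symbol: v→u, s→u, u→vsu, v→u, s→u, u→vsu, u→vsu, u→vsu, v→u, s→u, u→vsu; joined: u u vsu u u vsu vsu vsu u u vsu.

uuvsuuuvsuvsuvsuuuvsu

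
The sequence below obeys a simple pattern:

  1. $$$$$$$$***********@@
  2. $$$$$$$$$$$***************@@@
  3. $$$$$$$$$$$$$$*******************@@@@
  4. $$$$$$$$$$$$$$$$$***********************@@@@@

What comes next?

$$$$$$$$$$$$$$$$$$$$***************************@@@@@@

The n-th term is 3n+2 $'s then 4n+3 *'s then n @'s, where the shown terms are n = 2, 3, 4, 5.
For the next term, n = 6, so the run lengths are 20, 27, 6.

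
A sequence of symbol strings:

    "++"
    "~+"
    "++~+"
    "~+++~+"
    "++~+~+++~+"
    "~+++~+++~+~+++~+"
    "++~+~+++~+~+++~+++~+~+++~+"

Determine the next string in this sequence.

~+++~+++~+~+++~+++~+~+++~+~+++~+++~+~+++~+

This is a Fibonacci-style word recurrence s(k) = s(k−2)·s(k−1): e.g. ++·~+ = ++~+.
So term 8 is ~+++~+++~+~+++~+·++~+~+++~+~+++~+++~+~+++~+.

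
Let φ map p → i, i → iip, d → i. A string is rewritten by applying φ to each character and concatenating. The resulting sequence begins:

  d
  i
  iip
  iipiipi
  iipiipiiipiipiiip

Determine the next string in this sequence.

Replace each of the 17 characters of iipiipiiipiipiiip in place — iip iip i iip iip i iip iip iip i iip iip i iip iip iip i — and concatenate.

iipiipiiipiipiiipiipiipiiipiipiiipiipiipi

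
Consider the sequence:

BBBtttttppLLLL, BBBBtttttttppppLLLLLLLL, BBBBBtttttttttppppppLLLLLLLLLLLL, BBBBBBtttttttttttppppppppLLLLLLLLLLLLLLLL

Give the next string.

Term n consists of n+2 B's, followed by 2n+3 t's, followed by 2n p's, followed by 4n L's (n = 1, 2, …).
At n = 5 the blocks have lengths 7, 13, 10, 20.

BBBBBBBtttttttttttttppppppppppLLLLLLLLLLLLLLLLLLLL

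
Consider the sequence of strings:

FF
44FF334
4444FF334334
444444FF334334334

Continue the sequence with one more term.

s(k+1) = 44·s(k)·334, so each term gains 44 as a prefix and 334 as a suffix.
Applying this once more to 444444FF334334334:

44444444FF334334334334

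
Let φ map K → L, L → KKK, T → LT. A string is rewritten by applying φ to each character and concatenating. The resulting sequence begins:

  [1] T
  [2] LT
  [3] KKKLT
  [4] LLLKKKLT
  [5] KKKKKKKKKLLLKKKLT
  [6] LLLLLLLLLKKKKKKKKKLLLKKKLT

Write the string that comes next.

Replace each of the 26 characters of LLLLLLLLLKKKKKKKKKLLLKKKLT in place — KKK KKK KKK KKK KKK KKK KKK KKK KKK L L L L L L L L L KKK KKK KKK L L L KKK LT — and concatenate.

KKKKKKKKKKKKKKKKKKKKKKKKKKKLLLLLLLLLKKKKKKKKKLLLKKKLT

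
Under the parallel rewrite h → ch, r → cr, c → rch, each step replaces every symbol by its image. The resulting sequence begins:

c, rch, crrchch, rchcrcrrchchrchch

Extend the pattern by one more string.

crrchchrchcrrchcrcrrchchrchchcrrchchrchch

φ(rchcrcrrchchrchch) expands symbol-by-symbol to cr rch ch rch cr rch cr cr rch ch rch ch cr rch ch rch ch; joining the 17 pieces gives the next term.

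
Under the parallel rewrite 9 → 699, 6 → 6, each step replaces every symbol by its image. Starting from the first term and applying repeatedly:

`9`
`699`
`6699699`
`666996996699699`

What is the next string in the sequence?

Replace each of the 15 characters of 666996996699699 in place — 6 6 6 699 699 6 699 699 6 6 699 699 6 699 699 — and concatenate.

6666996996699699666996996699699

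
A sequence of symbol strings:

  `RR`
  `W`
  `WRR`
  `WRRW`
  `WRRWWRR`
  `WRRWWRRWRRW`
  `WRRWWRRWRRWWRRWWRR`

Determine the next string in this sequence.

WRRWWRRWRRWWRRWWRRWRRWWRRWRRW

Each term (from the third on) is the previous term followed by the one before it: term 3 = W·RR = WRR.
The next term joins WRRWWRRWRRWWRRWWRR and WRRWWRRWRRW.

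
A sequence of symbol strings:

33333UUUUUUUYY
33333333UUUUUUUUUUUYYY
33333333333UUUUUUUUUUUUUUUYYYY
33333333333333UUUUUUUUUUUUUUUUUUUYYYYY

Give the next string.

33333333333333333UUUUUUUUUUUUUUUUUUUUUUUYYYYYY

Each string has the form 3^{3n+2} U^{4n+3} Y^{n+1} (n = 1, 2, …).
Setting n = 5 gives 17, 23, 6 characters in each block.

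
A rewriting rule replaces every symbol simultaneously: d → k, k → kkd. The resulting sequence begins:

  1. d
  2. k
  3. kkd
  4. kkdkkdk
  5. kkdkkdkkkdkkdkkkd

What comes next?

Replace each of the 17 characters of kkdkkdkkkdkkdkkkd in place — kkd kkd k kkd kkd k kkd kkd kkd k kkd kkd k kkd kkd kkd k — and concatenate.

kkdkkdkkkdkkdkkkdkkdkkdkkkdkkdkkkdkkdkkdk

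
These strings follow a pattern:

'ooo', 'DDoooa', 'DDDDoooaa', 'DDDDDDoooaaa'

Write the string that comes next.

s(k+1) = DD·s(k)·a, so each term gains DD as a prefix and a as a suffix.
One more step from DDDDDDoooaaa gives the answer.

DDDDDDDDoooaaaa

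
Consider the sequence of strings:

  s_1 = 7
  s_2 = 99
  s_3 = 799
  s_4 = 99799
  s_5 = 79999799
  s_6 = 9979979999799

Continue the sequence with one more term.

This is a Fibonacci-style word recurrence s(k) = s(k−2)·s(k−1): e.g. 7·99 = 799.
Continuing: 79999799 · 9979979999799 gives term 7.

799997999979979999799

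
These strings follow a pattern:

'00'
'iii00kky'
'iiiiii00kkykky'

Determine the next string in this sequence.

s(k+1) = iii·s(k)·kky, so each term gains iii as a prefix and kky as a suffix.
Applying this once more to iiiiii00kkykky:

iiiiiiiii00kkykkykky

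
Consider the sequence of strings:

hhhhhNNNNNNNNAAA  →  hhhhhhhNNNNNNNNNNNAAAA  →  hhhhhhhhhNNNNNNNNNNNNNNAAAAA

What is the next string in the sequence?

Each string has the form h^{2n-1} N^{3n-1} A^{n}, where the shown terms are n = 3, 4, 5.
At n = 6 the blocks have lengths 11, 17, 6.

hhhhhhhhhhhNNNNNNNNNNNNNNNNNAAAAAA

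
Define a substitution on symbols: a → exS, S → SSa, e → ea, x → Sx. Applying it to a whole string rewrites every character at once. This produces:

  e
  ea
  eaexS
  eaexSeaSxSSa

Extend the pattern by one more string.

eaexSeaSxSSaeaexSSSaSxSSaSSaexS

Apply φ to eaexSeaSxSSa symbol by symbol: e→ea, a→exS, e→ea, x→Sx, S→SSa, e→ea, a→exS, S→SSa, x→Sx, S→SSa, S→SSa, a→exS; joined: ea exS ea Sx SSa ea exS SSa Sx SSa SSa exS.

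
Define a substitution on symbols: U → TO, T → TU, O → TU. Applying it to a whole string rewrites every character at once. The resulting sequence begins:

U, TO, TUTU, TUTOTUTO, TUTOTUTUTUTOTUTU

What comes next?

Applying the rule to each of the 16 symbols of TUTOTUTUTUTOTUTU gives the pieces TU TO TU TU TU TO TU TO TU TO TU TU TU TO TU TO, which concatenate to the answer.

TUTOTUTUTUTOTUTOTUTOTUTUTUTOTUTO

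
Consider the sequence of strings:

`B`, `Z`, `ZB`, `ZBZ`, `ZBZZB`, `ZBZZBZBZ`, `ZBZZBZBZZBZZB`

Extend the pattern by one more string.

From term 3 onward, concatenate the last term with the second-to-last: Z·B = ZB, ZB·Z = ZBZ, …
Continuing: ZBZZBZBZZBZZB · ZBZZBZBZ gives term 8.

ZBZZBZBZZBZZBZBZZBZBZ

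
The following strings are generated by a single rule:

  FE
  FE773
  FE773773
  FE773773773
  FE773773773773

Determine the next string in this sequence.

The strings grow by a fixed suffix 773 each time.
One more step from FE773773773773 gives the answer.

FE773773773773773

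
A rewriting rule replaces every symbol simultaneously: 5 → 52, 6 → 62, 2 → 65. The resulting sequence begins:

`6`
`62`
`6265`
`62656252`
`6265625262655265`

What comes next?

Rewriting the 16 symbols of 6265625262655265 one by one yields 62 65 62 52 62 65 52 65 62 65 62 52 52 65 62 52; concatenated:

62656252626552656265625252656252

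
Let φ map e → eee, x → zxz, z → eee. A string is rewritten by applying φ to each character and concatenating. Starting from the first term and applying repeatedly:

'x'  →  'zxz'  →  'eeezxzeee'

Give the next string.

eeeeeeeeeeeezxzeeeeeeeeeeee

Apply φ to eeezxzeee symbol by symbol: e→eee, e→eee, e→eee, z→eee, x→zxz, z→eee, e→eee, e→eee, e→eee; joined: eee eee eee eee zxz eee eee eee eee.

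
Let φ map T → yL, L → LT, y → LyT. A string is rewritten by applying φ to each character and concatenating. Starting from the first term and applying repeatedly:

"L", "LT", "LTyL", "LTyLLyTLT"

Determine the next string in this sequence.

Apply φ to LTyLLyTLT symbol by symbol: L→LT, T→yL, y→LyT, L→LT, L→LT, y→LyT, T→yL, L→LT, T→yL; joined: LT yL LyT LT LT LyT yL LT yL.

LTyLLyTLTLTLyTyLLTyL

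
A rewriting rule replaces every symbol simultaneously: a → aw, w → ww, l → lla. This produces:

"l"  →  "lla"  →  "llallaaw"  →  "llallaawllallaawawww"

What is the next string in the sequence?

Replace each of the 20 characters of llallaawllallaawawww in place — lla lla aw lla lla aw aw ww lla lla aw lla lla aw aw ww aw ww ww ww — and concatenate.

llallaawllallaawawwwllallaawllallaawawwwawwwwwww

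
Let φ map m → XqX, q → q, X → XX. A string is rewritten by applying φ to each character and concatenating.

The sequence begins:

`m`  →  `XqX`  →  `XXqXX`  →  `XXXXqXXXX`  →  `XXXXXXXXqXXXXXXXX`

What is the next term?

Applying the rule to each of the 17 symbols of XXXXXXXXqXXXXXXXX gives the pieces XX XX XX XX XX XX XX XX q XX XX XX XX XX XX XX XX, which concatenate to the answer.

XXXXXXXXXXXXXXXXqXXXXXXXXXXXXXXXX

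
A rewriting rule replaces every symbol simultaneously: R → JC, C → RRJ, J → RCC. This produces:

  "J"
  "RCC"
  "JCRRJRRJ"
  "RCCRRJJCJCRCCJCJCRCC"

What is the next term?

Rewriting the 20 symbols of RCCRRJJCJCRCCJCJCRCC one by one yields JC RRJ RRJ JC JC RCC RCC RRJ RCC RRJ JC RRJ RRJ RCC RRJ RCC RRJ JC RRJ RRJ; concatenated:

JCRRJRRJJCJCRCCRCCRRJRCCRRJJCRRJRRJRCCRRJRCCRRJJCRRJRRJ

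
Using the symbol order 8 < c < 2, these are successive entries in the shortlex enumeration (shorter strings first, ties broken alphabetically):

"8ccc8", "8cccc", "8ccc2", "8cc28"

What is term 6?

Advancing 2 positions from 8cc28 through 8cc28 → 8cc2c reaches term 6.

8cc22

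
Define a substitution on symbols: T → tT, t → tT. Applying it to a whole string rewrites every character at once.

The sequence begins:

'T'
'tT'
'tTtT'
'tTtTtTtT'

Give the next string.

Apply φ to tTtTtTtT symbol by symbol: t→tT, T→tT, t→tT, T→tT, t→tT, T→tT, t→tT, T→tT; joined: tT tT tT tT tT tT tT tT.

tTtTtTtTtTtTtTtT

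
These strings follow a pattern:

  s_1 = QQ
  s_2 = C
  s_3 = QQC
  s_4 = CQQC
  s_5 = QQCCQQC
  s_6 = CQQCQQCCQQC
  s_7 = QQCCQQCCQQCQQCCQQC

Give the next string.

Each term (from the third on) is the two preceding terms concatenated in order: term 3 = QQ·C = QQC.
The next term joins CQQCQQCCQQC and QQCCQQCCQQCQQCCQQC.

CQQCQQCCQQCQQCCQQCCQQCQQCCQQC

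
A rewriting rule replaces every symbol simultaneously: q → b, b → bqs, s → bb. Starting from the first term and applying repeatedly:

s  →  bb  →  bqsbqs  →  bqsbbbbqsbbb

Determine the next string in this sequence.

bqsbbbbqsbqsbqsbqsbbbbqsbqsbqs

Expanding bqsbbbbqsbbb: b→bqs, q→b, s→bb, b→bqs, b→bqs, b→bqs, b→bqs, q→b, s→bb, b→bqs, b→bqs, b→bqs. Concatenated: bqs b bb bqs bqs bqs bqs b bb bqs bqs bqs.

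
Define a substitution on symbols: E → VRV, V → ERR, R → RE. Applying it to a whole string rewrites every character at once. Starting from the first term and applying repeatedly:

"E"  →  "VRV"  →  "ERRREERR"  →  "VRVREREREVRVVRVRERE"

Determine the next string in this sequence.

Applying the rule to each of the 19 symbols of VRVREREREVRVVRVRERE gives the pieces ERR RE ERR RE VRV RE VRV RE VRV ERR RE ERR ERR RE ERR RE VRV RE VRV, which concatenate to the answer.

ERRREERRREVRVREVRVREVRVERRREERRERRREERRREVRVREVRV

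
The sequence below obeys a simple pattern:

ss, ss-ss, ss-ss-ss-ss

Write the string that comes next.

Every step duplicates the string with '-' between the halves.
Doubling ss-ss-ss-ss with '-' between the halves:

ss-ss-ss-ss-ss-ss-ss-ss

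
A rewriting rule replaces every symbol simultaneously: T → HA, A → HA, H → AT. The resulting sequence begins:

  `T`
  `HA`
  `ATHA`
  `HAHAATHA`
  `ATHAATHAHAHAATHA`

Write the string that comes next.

Applying the rule to each of the 16 symbols of ATHAATHAHAHAATHA gives the pieces HA HA AT HA HA HA AT HA AT HA AT HA HA HA AT HA, which concatenate to the answer.

HAHAATHAHAHAATHAATHAATHAHAHAATHA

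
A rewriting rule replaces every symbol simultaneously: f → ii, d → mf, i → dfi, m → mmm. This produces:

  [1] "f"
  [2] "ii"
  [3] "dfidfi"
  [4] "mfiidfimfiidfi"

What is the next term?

mmmiidfidfimfiidfimmmiidfidfimfiidfi

Replace each of the 14 characters of mfiidfimfiidfi in place — mmm ii dfi dfi mf ii dfi mmm ii dfi dfi mf ii dfi — and concatenate.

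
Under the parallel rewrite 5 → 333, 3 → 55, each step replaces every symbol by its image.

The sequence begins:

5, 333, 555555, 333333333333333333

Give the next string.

555555555555555555555555555555555555

φ(333333333333333333) expands symbol-by-symbol to 55 55 55 55 55 55 55 55 55 55 55 55 55 55 55 55 55 55; joining the 18 pieces gives the next term.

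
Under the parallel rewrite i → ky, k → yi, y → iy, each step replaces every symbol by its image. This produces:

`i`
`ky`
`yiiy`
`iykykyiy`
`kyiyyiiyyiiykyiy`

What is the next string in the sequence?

Replace each of the 16 characters of kyiyyiiyyiiykyiy in place — yi iy ky iy iy ky ky iy iy ky ky iy yi iy ky iy — and concatenate.

yiiykyiyiykykyiyiykykyiyyiiykyiy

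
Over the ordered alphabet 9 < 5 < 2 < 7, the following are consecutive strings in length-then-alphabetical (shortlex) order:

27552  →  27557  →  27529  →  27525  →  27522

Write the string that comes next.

27527

Treat 27522 as a base-4 numeral over the given alphabet and add one, carrying through any trailing 7's.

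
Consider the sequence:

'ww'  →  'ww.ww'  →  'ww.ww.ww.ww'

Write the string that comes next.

Each string is two copies of the previous one joined by '.'.
Doubling ww.ww.ww.ww with '.' between the halves:

ww.ww.ww.ww.ww.ww.ww.ww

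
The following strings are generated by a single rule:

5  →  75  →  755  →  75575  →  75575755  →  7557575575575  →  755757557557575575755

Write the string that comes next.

7557575575575755757557557575575575

This is a Fibonacci-style word recurrence s(k) = s(k−1)·s(k−2): e.g. 75·5 = 755.
Continuing: 755757557557575575755 · 7557575575575 gives term 8.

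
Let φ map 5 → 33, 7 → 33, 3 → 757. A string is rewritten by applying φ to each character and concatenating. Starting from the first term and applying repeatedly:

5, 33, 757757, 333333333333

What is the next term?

Apply φ to 333333333333 symbol by symbol: 3→757, 3→757, 3→757, 3→757, 3→757, 3→757, 3→757, 3→757, 3→757, 3→757, 3→757, 3→757; joined: 757 757 757 757 757 757 757 757 757 757 757 757.

757757757757757757757757757757757757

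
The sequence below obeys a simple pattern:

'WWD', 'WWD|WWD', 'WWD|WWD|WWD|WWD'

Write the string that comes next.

Every step duplicates the string with '|' between the halves.
Doubling WWD|WWD|WWD|WWD with '|' between the halves:

WWD|WWD|WWD|WWD|WWD|WWD|WWD|WWD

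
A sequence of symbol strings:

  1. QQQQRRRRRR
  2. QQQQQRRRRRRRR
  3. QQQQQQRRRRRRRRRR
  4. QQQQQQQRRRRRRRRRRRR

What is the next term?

QQQQQQQQRRRRRRRRRRRRRR

The n-th term is n+1 Q's then 2n R's, where the shown terms are n = 3, 4, 5, 6.
At n = 7 the blocks have lengths 8, 14.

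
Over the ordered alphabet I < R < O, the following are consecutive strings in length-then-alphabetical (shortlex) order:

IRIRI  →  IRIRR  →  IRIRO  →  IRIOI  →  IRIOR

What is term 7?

Stepping forward 2 times from IRIOR: IRIOR → IRIOO, then the target.

IRRII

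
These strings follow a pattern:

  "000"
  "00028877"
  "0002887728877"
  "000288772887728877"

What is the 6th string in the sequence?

0002887728877288772887728877

Every step adds 28877 to the end: s(k+1) = s(k)·28877.
From 000288772887728877, 2 further steps: 000288772887728877 → 00028877288772887728877 → (answer).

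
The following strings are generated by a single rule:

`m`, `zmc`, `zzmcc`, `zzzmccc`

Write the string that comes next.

Each term wraps the previous one in z on the left and c on the right.
Applying this once more to zzzmccc:

zzzzmcccc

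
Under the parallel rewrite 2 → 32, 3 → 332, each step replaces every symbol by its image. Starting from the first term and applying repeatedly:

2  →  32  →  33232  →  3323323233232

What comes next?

φ(3323323233232) expands symbol-by-symbol to 332 332 32 332 332 32 332 32 332 332 32 332 32; joining the 13 pieces gives the next term.

3323323233233232332323323323233232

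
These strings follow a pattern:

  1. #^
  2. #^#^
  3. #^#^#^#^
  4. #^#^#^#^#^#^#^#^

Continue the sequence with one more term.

s(k+1) = s(k)·s(k) — each term doubles the last.
One more doubling of #^#^#^#^#^#^#^#^ gives the answer.

#^#^#^#^#^#^#^#^#^#^#^#^#^#^#^#^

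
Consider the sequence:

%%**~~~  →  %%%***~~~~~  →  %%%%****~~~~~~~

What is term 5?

%%%%%%******~~~~~~~~~~~

The n-th term is n %'s then n *'s then 2n-1 ~'s, where the shown terms are n = 2, 3, 4.
At n = 6 the blocks have lengths 6, 6, 11.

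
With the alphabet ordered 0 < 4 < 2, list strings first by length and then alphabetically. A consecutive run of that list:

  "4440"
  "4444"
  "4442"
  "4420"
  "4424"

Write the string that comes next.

The successor of 4424 increments the rightmost position that isn't already 2 and resets every position after it to 0.

4422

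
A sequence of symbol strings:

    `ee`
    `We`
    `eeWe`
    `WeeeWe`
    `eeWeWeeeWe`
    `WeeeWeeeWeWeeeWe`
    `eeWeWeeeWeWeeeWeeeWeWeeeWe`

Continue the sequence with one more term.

WeeeWeeeWeWeeeWeeeWeWeeeWeWeeeWeeeWeWeeeWe

From term 3 onward, concatenate the second-to-last term with the last: ee·We = eeWe, We·eeWe = WeeeWe, …
So term 8 is WeeeWeeeWeWeeeWe·eeWeWeeeWeWeeeWeeeWeWeeeWe.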